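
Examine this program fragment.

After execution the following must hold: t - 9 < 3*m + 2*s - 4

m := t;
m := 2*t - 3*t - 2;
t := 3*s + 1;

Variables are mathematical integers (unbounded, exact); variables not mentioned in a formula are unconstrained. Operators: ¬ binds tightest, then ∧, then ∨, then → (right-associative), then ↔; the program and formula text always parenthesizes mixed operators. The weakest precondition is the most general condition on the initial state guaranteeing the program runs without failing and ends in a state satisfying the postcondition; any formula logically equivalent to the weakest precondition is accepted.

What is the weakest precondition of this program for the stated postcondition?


Working backward. After the program, the postcondition t - 9 < 3*m + 2*s - 4 must hold; in canonical form it is t < 3*m + 2*s + 5.
Before t := 3*s + 1: s < 3*m + 4
Before m := 2*t - 3*t - 2: s + 3*t < -2
Before m := t: s + 3*t < -2
Answer: WP = s + 3*t < -2


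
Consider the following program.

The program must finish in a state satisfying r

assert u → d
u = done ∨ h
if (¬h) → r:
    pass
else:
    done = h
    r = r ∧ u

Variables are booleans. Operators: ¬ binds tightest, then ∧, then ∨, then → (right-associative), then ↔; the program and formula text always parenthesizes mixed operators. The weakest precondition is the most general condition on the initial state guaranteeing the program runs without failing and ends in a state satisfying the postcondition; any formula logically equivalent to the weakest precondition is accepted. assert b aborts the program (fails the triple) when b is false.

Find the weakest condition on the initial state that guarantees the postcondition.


Working backward. After the program, r must hold.
Then branch requires r; else branch requires r ∧ u.
Before the if: (((¬h) → r) → r) ∧ ((¬((¬h) → r)) → (r ∧ u))
Before u := done ∨ h: (((¬h) → r) → r) ∧ ((¬((¬h) → r)) → (r ∧ (done ∨ h)))
Before assert u → d: (u → d) ∧ (((¬h) → r) → r) ∧ ((¬((¬h) → r)) → (r ∧ (done ∨ h)))
Answer: WP = (u → d) ∧ (((¬h) → r) → r) ∧ ((¬((¬h) → r)) → (r ∧ (done ∨ h)))


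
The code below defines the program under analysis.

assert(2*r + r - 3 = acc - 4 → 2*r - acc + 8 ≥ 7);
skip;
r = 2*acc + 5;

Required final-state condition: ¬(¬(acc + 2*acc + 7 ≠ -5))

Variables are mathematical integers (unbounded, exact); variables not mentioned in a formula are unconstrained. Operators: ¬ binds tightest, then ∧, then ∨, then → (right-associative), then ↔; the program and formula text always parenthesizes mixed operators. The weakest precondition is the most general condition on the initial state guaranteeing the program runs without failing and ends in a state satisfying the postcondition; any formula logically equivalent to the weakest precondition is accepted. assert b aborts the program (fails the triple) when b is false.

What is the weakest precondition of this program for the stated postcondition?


Working backward. After the program, the postcondition ¬(¬(acc + 2*acc + 7 ≠ -5)) must hold; in canonical form it is 3*acc ≠ -12.
Before r := 2*acc + 5: 3*acc ≠ -12
Before skip: 3*acc ≠ -12
Before assert 2*r + r - 3 = acc - 4 → 2*r - acc + 8 ≥ 7: (3*r = acc - 1 → 2*r ≥ acc - 1) ∧ 3*acc ≠ -12
Answer: WP = (3*r = acc - 1 → 2*r ≥ acc - 1) ∧ 3*acc ≠ -12


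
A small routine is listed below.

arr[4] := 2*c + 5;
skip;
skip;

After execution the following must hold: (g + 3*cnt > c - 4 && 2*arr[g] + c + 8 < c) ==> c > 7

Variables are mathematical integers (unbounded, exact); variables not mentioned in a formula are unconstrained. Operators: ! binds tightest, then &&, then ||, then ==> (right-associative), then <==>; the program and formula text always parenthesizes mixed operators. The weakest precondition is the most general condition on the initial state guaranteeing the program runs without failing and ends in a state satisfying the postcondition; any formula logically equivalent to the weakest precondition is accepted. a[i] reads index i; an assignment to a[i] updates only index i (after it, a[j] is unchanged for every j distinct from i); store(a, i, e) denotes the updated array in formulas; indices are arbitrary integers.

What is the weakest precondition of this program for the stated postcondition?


Working backward. After the program, the postcondition (g + 3*cnt > c - 4 && 2*arr[g] + c + 8 < c) ==> c > 7 must hold; in canonical form it is (3*cnt + g > c - 4 && 2*arr[g] < -8) ==> c > 7.
Before skip: (3*cnt + g > c - 4 && 2*arr[g] < -8) ==> c > 7
Before skip: (3*cnt + g > c - 4 && 2*arr[g] < -8) ==> c > 7
Before arr[4] := 2*c + 5: (3*cnt + g > c - 4 && 2*store(arr, 4, 2*c + 5)[g] < -8) ==> c > 7
Answer: WP = (3*cnt + g > c - 4 && 2*store(arr, 4, 2*c + 5)[g] < -8) ==> c > 7


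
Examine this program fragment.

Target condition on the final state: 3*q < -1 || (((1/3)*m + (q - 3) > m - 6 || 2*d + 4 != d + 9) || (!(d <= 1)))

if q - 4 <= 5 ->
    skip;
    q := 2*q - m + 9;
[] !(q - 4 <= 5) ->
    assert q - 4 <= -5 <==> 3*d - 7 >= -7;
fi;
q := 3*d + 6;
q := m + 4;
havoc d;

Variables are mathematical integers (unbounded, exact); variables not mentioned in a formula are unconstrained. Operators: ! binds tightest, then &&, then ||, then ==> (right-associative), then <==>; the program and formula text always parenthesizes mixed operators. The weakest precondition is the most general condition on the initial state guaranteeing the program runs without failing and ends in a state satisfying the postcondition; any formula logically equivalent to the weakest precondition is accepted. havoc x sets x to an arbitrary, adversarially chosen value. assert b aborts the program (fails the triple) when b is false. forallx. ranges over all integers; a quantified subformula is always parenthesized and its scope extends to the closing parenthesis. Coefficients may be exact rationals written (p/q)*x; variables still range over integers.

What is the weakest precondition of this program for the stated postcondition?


Working backward. After the program, the postcondition 3*q < -1 || (((1/3)*m + (q - 3) > m - 6 || 2*d + 4 != d + 9) || (!(d <= 1))) must hold; in canonical form it is 3*q < -1 || q > (2/3)*m - 3 || d != 5 || (!(d <= 1)).
Before havoc d: forall d_1. (3*q < -1 || q > (2/3)*m - 3 || d_1 != 5 || (!(d_1 <= 1)))
Before q := m + 4: forall d_1. (3*m < -13 || (1/3)*m > -7 || d_1 != 5 || (!(d_1 <= 1)))
Before q := 3*d + 6: forall d_1. (3*m < -13 || (1/3)*m > -7 || d_1 != 5 || (!(d_1 <= 1)))
Then branch requires forall d_1. (3*m < -13 || (1/3)*m > -7 || d_1 != 5 || (!(d_1 <= 1))); else branch requires (q <= -1 <==> 3*d >= 0) && (forall d_1. (3*m < -13 || (1/3)*m > -7 || d_1 != 5 || (!(d_1 <= 1)))).
Before the if: (q <= 9 ==> (forall d_1. (3*m < -13 || (1/3)*m > -7 || d_1 != 5 || (!(d_1 <= 1))))) && ((!(q <= 9)) ==> ((q <= -1 <==> 3*d >= 0) && (forall d_1. (3*m < -13 || (1/3)*m > -7 || d_1 != 5 || (!(d_1 <= 1))))))
Answer: WP = (q <= 9 ==> (forall d_1. (3*m < -13 || (1/3)*m > -7 || d_1 != 5 || (!(d_1 <= 1))))) && ((!(q <= 9)) ==> ((q <= -1 <==> 3*d >= 0) && (forall d_1. (3*m < -13 || (1/3)*m > -7 || d_1 != 5 || (!(d_1 <= 1))))))


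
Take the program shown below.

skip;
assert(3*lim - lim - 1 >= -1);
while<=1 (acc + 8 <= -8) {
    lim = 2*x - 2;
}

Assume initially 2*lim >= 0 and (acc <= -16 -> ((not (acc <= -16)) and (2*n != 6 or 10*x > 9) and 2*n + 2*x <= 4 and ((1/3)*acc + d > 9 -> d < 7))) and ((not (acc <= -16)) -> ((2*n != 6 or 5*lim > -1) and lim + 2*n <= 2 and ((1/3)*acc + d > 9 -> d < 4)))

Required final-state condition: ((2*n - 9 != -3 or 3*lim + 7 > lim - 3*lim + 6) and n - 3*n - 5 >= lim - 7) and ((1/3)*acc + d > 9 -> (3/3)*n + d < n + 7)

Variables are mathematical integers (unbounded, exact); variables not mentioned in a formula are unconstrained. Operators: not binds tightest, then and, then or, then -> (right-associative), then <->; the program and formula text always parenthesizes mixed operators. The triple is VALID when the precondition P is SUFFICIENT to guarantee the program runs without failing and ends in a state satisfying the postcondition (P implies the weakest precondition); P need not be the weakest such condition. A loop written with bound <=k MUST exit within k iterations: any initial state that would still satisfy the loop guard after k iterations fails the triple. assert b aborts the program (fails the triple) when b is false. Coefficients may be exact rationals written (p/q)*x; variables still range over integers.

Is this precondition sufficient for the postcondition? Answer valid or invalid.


Working backward. After the program, the postcondition ((2*n - 9 != -3 or 3*lim + 7 > lim - 3*lim + 6) and n - 3*n - 5 >= lim - 7) and ((1/3)*acc + d > 9 -> (3/3)*n + d < n + 7) must hold; in canonical form it is (2*n != 6 or 5*lim > -1) and lim + 2*n <= 2 and ((1/3)*acc + d > 9 -> d < 7).
Before the loop (bound <=1), unroll the exhaustion recursion (WP_0 = exit-now case; WP_j = one more guarded iteration, up to j = 1):
  WP_0: (not (acc <= -16)) and (2*n != 6 or 5*lim > -1) and lim + 2*n <= 2 and ((1/3)*acc + d > 9 -> d < 7)
  WP_1: (acc <= -16 -> ((not (acc <= -16)) and (2*n != 6 or 10*x > 9) and 2*n + 2*x <= 4 and ((1/3)*acc + d > 9 -> d < 7))) and ((not (acc <= -16)) -> ((2*n != 6 or 5*lim > -1) and lim + 2*n <= 2 and ((1/3)*acc + d > 9 -> d < 7)))
So before the loop: (acc <= -16 -> ((not (acc <= -16)) and (2*n != 6 or 10*x > 9) and 2*n + 2*x <= 4 and ((1/3)*acc + d > 9 -> d < 7))) and ((not (acc <= -16)) -> ((2*n != 6 or 5*lim > -1) and lim + 2*n <= 2 and ((1/3)*acc + d > 9 -> d < 7)))
Before assert 3*lim - lim - 1 >= -1: 2*lim >= 0 and (acc <= -16 -> ((not (acc <= -16)) and (2*n != 6 or 10*x > 9) and 2*n + 2*x <= 4 and ((1/3)*acc + d > 9 -> d < 7))) and ((not (acc <= -16)) -> ((2*n != 6 or 5*lim > -1) and lim + 2*n <= 2 and ((1/3)*acc + d > 9 -> d < 7)))
Before skip: 2*lim >= 0 and (acc <= -16 -> ((not (acc <= -16)) and (2*n != 6 or 10*x > 9) and 2*n + 2*x <= 4 and ((1/3)*acc + d > 9 -> d < 7))) and ((not (acc <= -16)) -> ((2*n != 6 or 5*lim > -1) and lim + 2*n <= 2 and ((1/3)*acc + d > 9 -> d < 7)))
The weakest precondition is 2*lim >= 0 and (acc <= -16 -> ((not (acc <= -16)) and (2*n != 6 or 10*x > 9) and 2*n + 2*x <= 4 and ((1/3)*acc + d > 9 -> d < 7))) and ((not (acc <= -16)) -> ((2*n != 6 or 5*lim > -1) and lim + 2*n <= 2 and ((1/3)*acc + d > 9 -> d < 7))).
Check whether 2*lim >= 0 and (acc <= -16 -> ((not (acc <= -16)) and (2*n != 6 or 10*x > 9) and 2*n + 2*x <= 4 and ((1/3)*acc + d > 9 -> d < 7))) and ((not (acc <= -16)) -> ((2*n != 6 or 5*lim > -1) and lim + 2*n <= 2 and ((1/3)*acc + d > 9 -> d < 4))) implies it.
Every state satisfying the precondition satisfies the weakest precondition: the implication holds.
Answer: valid


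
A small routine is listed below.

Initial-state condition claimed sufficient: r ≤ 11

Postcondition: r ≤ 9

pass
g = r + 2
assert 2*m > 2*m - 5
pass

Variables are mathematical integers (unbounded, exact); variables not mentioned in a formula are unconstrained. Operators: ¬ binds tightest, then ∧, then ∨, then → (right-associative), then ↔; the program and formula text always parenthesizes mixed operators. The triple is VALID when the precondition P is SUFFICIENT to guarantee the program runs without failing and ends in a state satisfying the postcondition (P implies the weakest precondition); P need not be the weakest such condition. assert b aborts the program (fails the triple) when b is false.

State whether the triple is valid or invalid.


Working backward. After the program, r ≤ 9 must hold.
Before skip: r ≤ 9
Before assert 2*m > 2*m - 5: r ≤ 9
Before g := r + 2: r ≤ 9
Before skip: r ≤ 9
The weakest precondition is r ≤ 9.
Check whether r ≤ 11 implies it.
Countermodel: at the initial state r = 10, the precondition holds but the weakest precondition fails.
Answer: invalid


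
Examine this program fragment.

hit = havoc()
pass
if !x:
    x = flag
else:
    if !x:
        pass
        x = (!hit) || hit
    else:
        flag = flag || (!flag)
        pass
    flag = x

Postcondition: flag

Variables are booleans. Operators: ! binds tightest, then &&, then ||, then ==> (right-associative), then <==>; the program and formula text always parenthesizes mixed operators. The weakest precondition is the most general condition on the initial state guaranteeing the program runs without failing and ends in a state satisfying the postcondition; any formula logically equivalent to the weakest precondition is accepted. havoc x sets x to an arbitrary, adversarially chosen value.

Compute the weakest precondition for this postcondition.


Working backward. After the program, flag must hold.
Then branch requires flag; else branch requires true.
Before the if: (!x) ==> flag
Before skip: (!x) ==> flag
Before havoc hit: (!x) ==> flag
Answer: WP = (!x) ==> flag


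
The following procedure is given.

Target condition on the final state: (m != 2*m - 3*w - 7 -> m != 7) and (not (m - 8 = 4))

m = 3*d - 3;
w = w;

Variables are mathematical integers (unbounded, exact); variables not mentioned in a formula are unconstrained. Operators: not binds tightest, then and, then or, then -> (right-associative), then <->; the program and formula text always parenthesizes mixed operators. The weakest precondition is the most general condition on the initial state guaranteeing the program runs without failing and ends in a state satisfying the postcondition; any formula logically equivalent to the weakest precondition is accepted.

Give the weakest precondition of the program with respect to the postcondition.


Working backward. After the program, the postcondition (m != 2*m - 3*w - 7 -> m != 7) and (not (m - 8 = 4)) must hold; in canonical form it is (3*w != m - 7 -> m != 7) and (not (m = 12)).
Before w := w: (3*w != m - 7 -> m != 7) and (not (m = 12))
Before m := 3*d - 3: (3*w != 3*d - 10 -> 3*d != 10) and (not (3*d = 15))
Answer: WP = (3*w != 3*d - 10 -> 3*d != 10) and (not (3*d = 15))


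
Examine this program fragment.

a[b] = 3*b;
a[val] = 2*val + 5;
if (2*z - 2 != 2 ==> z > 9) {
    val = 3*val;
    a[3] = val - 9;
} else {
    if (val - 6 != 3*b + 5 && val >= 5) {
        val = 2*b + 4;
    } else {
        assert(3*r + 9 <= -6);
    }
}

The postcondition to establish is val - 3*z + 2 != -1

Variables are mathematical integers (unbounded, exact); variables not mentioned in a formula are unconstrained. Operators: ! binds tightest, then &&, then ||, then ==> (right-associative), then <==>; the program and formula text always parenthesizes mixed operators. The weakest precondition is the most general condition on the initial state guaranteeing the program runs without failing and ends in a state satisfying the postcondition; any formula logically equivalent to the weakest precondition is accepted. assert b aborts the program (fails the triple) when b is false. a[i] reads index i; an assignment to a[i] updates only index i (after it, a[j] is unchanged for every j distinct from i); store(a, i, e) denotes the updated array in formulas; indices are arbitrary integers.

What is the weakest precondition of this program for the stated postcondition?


Working backward. After the program, the postcondition val - 3*z + 2 != -1 must hold; in canonical form it is val != 3*z - 3.
Then branch requires 3*val != 3*z - 3; else branch requires ((val != 3*b + 11 && val >= 5) ==> 2*b != 3*z - 7) && ((!(val != 3*b + 11 && val >= 5)) ==> (3*r <= -15 && val != 3*z - 3)).
Before the if: ((2*z != 4 ==> z > 9) ==> 3*val != 3*z - 3) && ((!(2*z != 4 ==> z > 9)) ==> (((val != 3*b + 11 && val >= 5) ==> 2*b != 3*z - 7) && ((!(val != 3*b + 11 && val >= 5)) ==> (3*r <= -15 && val != 3*z - 3))))
Before a[val] := 2*val + 5: ((2*z != 4 ==> z > 9) ==> 3*val != 3*z - 3) && ((!(2*z != 4 ==> z > 9)) ==> (((val != 3*b + 11 && val >= 5) ==> 2*b != 3*z - 7) && ((!(val != 3*b + 11 && val >= 5)) ==> (3*r <= -15 && val != 3*z - 3))))
Before a[b] := 3*b: ((2*z != 4 ==> z > 9) ==> 3*val != 3*z - 3) && ((!(2*z != 4 ==> z > 9)) ==> (((val != 3*b + 11 && val >= 5) ==> 2*b != 3*z - 7) && ((!(val != 3*b + 11 && val >= 5)) ==> (3*r <= -15 && val != 3*z - 3))))
Answer: WP = ((2*z != 4 ==> z > 9) ==> 3*val != 3*z - 3) && ((!(2*z != 4 ==> z > 9)) ==> (((val != 3*b + 11 && val >= 5) ==> 2*b != 3*z - 7) && ((!(val != 3*b + 11 && val >= 5)) ==> (3*r <= -15 && val != 3*z - 3))))


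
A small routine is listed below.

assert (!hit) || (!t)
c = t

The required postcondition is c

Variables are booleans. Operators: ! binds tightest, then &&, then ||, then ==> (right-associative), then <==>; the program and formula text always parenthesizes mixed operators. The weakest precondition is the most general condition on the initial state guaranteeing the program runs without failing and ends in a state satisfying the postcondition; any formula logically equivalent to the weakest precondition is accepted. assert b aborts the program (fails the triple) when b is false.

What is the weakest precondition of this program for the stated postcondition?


Working backward. After the program, c must hold.
Before c := t: t
Before assert (!hit) || (!t): ((!hit) || (!t)) && t
Answer: WP = ((!hit) || (!t)) && t


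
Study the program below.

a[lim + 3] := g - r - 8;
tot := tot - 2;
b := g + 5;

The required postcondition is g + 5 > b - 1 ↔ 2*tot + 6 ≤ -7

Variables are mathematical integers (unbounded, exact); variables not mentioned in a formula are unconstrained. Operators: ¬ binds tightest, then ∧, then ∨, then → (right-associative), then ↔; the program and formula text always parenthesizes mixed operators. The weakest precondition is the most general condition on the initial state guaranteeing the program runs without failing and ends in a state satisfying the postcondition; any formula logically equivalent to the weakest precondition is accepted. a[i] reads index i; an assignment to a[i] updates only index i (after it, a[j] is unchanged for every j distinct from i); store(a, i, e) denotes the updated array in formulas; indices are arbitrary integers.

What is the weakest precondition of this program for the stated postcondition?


Working backward. After the program, the postcondition g + 5 > b - 1 ↔ 2*tot + 6 ≤ -7 must hold; in canonical form it is g > b - 6 ↔ 2*tot ≤ -13.
Before b := g + 5: 2*tot ≤ -13
Before tot := tot - 2: 2*tot ≤ -9
Before a[lim + 3] := g - r - 8: 2*tot ≤ -9
Answer: WP = 2*tot ≤ -9


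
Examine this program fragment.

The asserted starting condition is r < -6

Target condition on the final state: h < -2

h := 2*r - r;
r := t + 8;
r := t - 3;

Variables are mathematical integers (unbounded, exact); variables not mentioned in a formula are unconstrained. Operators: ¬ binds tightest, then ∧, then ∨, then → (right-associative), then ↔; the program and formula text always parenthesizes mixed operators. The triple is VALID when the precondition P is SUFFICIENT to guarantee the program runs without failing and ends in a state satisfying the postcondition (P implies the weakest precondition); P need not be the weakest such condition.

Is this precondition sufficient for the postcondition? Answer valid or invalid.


Working backward. After the program, h < -2 must hold.
Before r := t - 3: h < -2
Before r := t + 8: h < -2
Before h := 2*r - r: r < -2
The weakest precondition is r < -2.
Check whether r < -6 implies it.
Every state satisfying the precondition satisfies the weakest precondition: the implication holds.
Answer: valid


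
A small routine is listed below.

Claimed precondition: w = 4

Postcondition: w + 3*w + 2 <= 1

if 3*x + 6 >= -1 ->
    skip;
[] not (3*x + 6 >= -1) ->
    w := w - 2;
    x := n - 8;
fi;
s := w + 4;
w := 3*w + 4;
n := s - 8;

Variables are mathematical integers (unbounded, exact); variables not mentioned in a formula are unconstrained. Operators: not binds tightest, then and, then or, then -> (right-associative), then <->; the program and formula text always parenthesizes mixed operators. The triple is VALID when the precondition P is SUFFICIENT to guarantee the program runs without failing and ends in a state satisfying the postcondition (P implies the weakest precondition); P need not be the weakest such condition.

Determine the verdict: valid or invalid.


Working backward. After the program, the postcondition w + 3*w + 2 <= 1 must hold; in canonical form it is 4*w <= -1.
Before n := s - 8: 4*w <= -1
Before w := 3*w + 4: 12*w <= -17
Before s := w + 4: 12*w <= -17
Then branch requires 12*w <= -17; else branch requires 12*w <= 7.
Before the if: (3*x >= -7 -> 12*w <= -17) and ((not (3*x >= -7)) -> 12*w <= 7)
The weakest precondition is (3*x >= -7 -> 12*w <= -17) and ((not (3*x >= -7)) -> 12*w <= 7).
Check whether w = 4 implies it.
Countermodel: at the initial state w = 4, x = 0, the precondition holds but the weakest precondition fails.
Answer: invalid


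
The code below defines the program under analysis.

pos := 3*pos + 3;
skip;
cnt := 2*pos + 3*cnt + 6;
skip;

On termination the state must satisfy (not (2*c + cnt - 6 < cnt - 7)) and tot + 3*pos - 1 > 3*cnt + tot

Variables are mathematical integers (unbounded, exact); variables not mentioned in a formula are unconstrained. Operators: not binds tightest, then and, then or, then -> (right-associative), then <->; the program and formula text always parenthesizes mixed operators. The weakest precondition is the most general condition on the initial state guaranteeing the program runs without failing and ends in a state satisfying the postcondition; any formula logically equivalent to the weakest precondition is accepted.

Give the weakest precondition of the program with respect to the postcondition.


Working backward. After the program, the postcondition (not (2*c + cnt - 6 < cnt - 7)) and tot + 3*pos - 1 > 3*cnt + tot must hold; in canonical form it is (not (2*c < -1)) and 3*pos > 3*cnt + 1.
Before skip: (not (2*c < -1)) and 3*pos > 3*cnt + 1
Before cnt := 2*pos + 3*cnt + 6: (not (2*c < -1)) and 9*cnt + 3*pos < -19
Before skip: (not (2*c < -1)) and 9*cnt + 3*pos < -19
Before pos := 3*pos + 3: (not (2*c < -1)) and 9*cnt + 9*pos < -28
Answer: WP = (not (2*c < -1)) and 9*cnt + 9*pos < -28


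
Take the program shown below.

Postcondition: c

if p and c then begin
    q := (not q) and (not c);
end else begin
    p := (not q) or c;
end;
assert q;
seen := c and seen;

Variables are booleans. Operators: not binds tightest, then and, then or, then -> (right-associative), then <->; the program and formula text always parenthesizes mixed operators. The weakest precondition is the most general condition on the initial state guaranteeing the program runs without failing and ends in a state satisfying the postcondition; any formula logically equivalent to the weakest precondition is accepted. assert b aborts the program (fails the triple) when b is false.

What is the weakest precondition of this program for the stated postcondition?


Working backward. After the program, c must hold.
Before seen := c and seen: c
Before assert q: q and c
Then branch requires false; else branch requires q and c.
Before the if: (not (p and c)) and ((not (p and c)) -> (q and c))
Answer: WP = (not (p and c)) and ((not (p and c)) -> (q and c))


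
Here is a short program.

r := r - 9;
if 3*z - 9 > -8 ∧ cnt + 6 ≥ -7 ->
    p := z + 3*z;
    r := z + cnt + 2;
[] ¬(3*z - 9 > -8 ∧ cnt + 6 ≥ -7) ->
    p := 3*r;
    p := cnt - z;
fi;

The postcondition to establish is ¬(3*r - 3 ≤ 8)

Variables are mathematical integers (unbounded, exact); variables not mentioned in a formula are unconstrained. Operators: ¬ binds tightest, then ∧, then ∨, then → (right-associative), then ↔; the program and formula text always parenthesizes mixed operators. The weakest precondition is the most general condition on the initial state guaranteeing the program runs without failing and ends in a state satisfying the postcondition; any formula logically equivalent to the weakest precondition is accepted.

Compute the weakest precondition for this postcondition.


Working backward. After the program, the postcondition ¬(3*r - 3 ≤ 8) must hold; in canonical form it is ¬(3*r ≤ 11).
Then branch requires ¬(3*cnt + 3*z ≤ 5); else branch requires ¬(3*r ≤ 11).
Before the if: ((3*z > 1 ∧ cnt ≥ -13) → (¬(3*cnt + 3*z ≤ 5))) ∧ ((¬(3*z > 1 ∧ cnt ≥ -13)) → (¬(3*r ≤ 11)))
Before r := r - 9: ((3*z > 1 ∧ cnt ≥ -13) → (¬(3*cnt + 3*z ≤ 5))) ∧ ((¬(3*z > 1 ∧ cnt ≥ -13)) → (¬(3*r ≤ 38)))
Answer: WP = ((3*z > 1 ∧ cnt ≥ -13) → (¬(3*cnt + 3*z ≤ 5))) ∧ ((¬(3*z > 1 ∧ cnt ≥ -13)) → (¬(3*r ≤ 38)))


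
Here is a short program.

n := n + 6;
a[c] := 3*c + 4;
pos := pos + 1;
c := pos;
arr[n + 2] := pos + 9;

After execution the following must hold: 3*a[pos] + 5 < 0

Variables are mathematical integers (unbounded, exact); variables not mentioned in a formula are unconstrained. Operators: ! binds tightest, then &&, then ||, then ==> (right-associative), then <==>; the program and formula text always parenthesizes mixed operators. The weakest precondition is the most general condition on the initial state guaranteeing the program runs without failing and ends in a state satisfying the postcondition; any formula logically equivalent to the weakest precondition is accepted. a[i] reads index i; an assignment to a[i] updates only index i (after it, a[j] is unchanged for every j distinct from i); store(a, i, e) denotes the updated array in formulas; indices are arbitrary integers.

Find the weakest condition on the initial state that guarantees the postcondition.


Working backward. After the program, the postcondition 3*a[pos] + 5 < 0 must hold; in canonical form it is 3*a[pos] < -5.
Before arr[n + 2] := pos + 9: 3*a[pos] < -5
Before c := pos: 3*a[pos] < -5
Before pos := pos + 1: 3*a[pos + 1] < -5
Before a[c] := 3*c + 4: 3*store(a, c, 3*c + 4)[pos + 1] < -5
Before n := n + 6: 3*store(a, c, 3*c + 4)[pos + 1] < -5
Answer: WP = 3*store(a, c, 3*c + 4)[pos + 1] < -5


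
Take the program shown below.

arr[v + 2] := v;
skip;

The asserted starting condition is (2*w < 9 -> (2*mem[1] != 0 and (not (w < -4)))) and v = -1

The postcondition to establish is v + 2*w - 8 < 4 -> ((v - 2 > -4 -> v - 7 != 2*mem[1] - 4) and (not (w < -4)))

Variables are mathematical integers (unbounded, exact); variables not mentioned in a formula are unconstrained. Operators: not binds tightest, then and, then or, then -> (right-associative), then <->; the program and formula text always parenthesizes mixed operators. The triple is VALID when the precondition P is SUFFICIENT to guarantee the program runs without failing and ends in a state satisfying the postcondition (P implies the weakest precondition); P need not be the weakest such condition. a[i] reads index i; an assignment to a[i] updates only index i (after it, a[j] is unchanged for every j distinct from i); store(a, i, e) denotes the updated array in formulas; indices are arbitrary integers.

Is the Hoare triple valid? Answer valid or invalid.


Working backward. After the program, the postcondition v + 2*w - 8 < 4 -> ((v - 2 > -4 -> v - 7 != 2*mem[1] - 4) and (not (w < -4))) must hold; in canonical form it is v + 2*w < 12 -> ((v > -2 -> v != 2*mem[1] + 3) and (not (w < -4))).
Before skip: v + 2*w < 12 -> ((v > -2 -> v != 2*mem[1] + 3) and (not (w < -4)))
Before arr[v + 2] := v: v + 2*w < 12 -> ((v > -2 -> v != 2*mem[1] + 3) and (not (w < -4)))
The weakest precondition is v + 2*w < 12 -> ((v > -2 -> v != 2*mem[1] + 3) and (not (w < -4))).
Check whether (2*w < 9 -> (2*mem[1] != 0 and (not (w < -4)))) and v = -1 implies it.
Countermodel: at the initial state mem = {[1] = -2, elsewhere -2}, v = -1, w = 0, the precondition holds but the weakest precondition fails.
Answer: invalid


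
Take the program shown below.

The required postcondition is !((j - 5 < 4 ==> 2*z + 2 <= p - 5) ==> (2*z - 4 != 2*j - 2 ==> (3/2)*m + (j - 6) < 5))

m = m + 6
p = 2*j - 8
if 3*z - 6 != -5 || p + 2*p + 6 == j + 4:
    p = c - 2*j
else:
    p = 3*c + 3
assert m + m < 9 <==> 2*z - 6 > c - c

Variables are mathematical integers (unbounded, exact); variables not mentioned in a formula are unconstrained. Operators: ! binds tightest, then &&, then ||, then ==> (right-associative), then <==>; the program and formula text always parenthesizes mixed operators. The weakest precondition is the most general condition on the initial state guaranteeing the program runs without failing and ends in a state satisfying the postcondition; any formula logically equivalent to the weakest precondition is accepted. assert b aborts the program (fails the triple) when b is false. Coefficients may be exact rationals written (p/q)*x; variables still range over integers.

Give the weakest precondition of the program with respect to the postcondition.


Working backward. After the program, the postcondition !((j - 5 < 4 ==> 2*z + 2 <= p - 5) ==> (2*z - 4 != 2*j - 2 ==> (3/2)*m + (j - 6) < 5)) must hold; in canonical form it is !((j < 9 ==> 2*z <= p - 7) ==> (2*z != 2*j + 2 ==> j + (3/2)*m < 11)).
Before assert m + m < 9 <==> 2*z - 6 > c - c: (2*m < 9 <==> 2*z > 6) && (!((j < 9 ==> 2*z <= p - 7) ==> (2*z != 2*j + 2 ==> j + (3/2)*m < 11)))
Then branch requires (2*m < 9 <==> 2*z > 6) && (!((j < 9 ==> 2*j + 2*z <= c - 7) ==> (2*z != 2*j + 2 ==> j + (3/2)*m < 11))); else branch requires (2*m < 9 <==> 2*z > 6) && (!((j < 9 ==> 2*z <= 3*c - 4) ==> (2*z != 2*j + 2 ==> j + (3/2)*m < 11))).
Before the if: ((3*z != 1 || 3*p == j - 2) ==> ((2*m < 9 <==> 2*z > 6) && (!((j < 9 ==> 2*j + 2*z <= c - 7) ==> (2*z != 2*j + 2 ==> j + (3/2)*m < 11))))) && ((!(3*z != 1 || 3*p == j - 2)) ==> ((2*m < 9 <==> 2*z > 6) && (!((j < 9 ==> 2*z <= 3*c - 4) ==> (2*z != 2*j + 2 ==> j + (3/2)*m < 11)))))
Before p := 2*j - 8: ((3*z != 1 || 5*j == 22) ==> ((2*m < 9 <==> 2*z > 6) && (!((j < 9 ==> 2*j + 2*z <= c - 7) ==> (2*z != 2*j + 2 ==> j + (3/2)*m < 11))))) && ((!(3*z != 1 || 5*j == 22)) ==> ((2*m < 9 <==> 2*z > 6) && (!((j < 9 ==> 2*z <= 3*c - 4) ==> (2*z != 2*j + 2 ==> j + (3/2)*m < 11)))))
Before m := m + 6: ((3*z != 1 || 5*j == 22) ==> ((2*m < -3 <==> 2*z > 6) && (!((j < 9 ==> 2*j + 2*z <= c - 7) ==> (2*z != 2*j + 2 ==> j + (3/2)*m < 2))))) && ((!(3*z != 1 || 5*j == 22)) ==> ((2*m < -3 <==> 2*z > 6) && (!((j < 9 ==> 2*z <= 3*c - 4) ==> (2*z != 2*j + 2 ==> j + (3/2)*m < 2)))))
Answer: WP = ((3*z != 1 || 5*j == 22) ==> ((2*m < -3 <==> 2*z > 6) && (!((j < 9 ==> 2*j + 2*z <= c - 7) ==> (2*z != 2*j + 2 ==> j + (3/2)*m < 2))))) && ((!(3*z != 1 || 5*j == 22)) ==> ((2*m < -3 <==> 2*z > 6) && (!((j < 9 ==> 2*z <= 3*c - 4) ==> (2*z != 2*j + 2 ==> j + (3/2)*m < 2)))))


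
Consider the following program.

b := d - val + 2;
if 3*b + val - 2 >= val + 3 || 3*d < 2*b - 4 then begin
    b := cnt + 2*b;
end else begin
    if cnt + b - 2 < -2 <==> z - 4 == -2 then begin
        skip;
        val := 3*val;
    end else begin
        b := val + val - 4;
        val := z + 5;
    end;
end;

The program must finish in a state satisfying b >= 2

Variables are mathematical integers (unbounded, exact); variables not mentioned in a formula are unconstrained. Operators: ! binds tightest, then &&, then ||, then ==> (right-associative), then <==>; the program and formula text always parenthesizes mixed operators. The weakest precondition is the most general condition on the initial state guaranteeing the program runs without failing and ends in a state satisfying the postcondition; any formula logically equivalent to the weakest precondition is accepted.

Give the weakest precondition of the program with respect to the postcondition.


Working backward. After the program, b >= 2 must hold.
Then branch requires 2*b + cnt >= 2; else branch requires ((b + cnt < 0 <==> z == 2) ==> b >= 2) && ((!(b + cnt < 0 <==> z == 2)) ==> 2*val >= 6).
Before the if: ((3*b >= 5 || 3*d < 2*b - 4) ==> 2*b + cnt >= 2) && ((!(3*b >= 5 || 3*d < 2*b - 4)) ==> (((b + cnt < 0 <==> z == 2) ==> b >= 2) && ((!(b + cnt < 0 <==> z == 2)) ==> 2*val >= 6)))
Before b := d - val + 2: ((3*d >= 3*val - 1 || d + 2*val < 0) ==> cnt + 2*d >= 2*val - 2) && ((!(3*d >= 3*val - 1 || d + 2*val < 0)) ==> (((cnt + d < val - 2 <==> z == 2) ==> d >= val) && ((!(cnt + d < val - 2 <==> z == 2)) ==> 2*val >= 6)))
Answer: WP = ((3*d >= 3*val - 1 || d + 2*val < 0) ==> cnt + 2*d >= 2*val - 2) && ((!(3*d >= 3*val - 1 || d + 2*val < 0)) ==> (((cnt + d < val - 2 <==> z == 2) ==> d >= val) && ((!(cnt + d < val - 2 <==> z == 2)) ==> 2*val >= 6)))


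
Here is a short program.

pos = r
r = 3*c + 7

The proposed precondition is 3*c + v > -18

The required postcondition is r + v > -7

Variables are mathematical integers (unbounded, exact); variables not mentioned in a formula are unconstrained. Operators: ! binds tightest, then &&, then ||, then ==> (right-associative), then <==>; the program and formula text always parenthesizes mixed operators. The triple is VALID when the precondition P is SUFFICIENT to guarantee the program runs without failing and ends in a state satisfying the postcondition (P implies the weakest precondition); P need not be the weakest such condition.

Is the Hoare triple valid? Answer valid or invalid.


Working backward. After the program, r + v > -7 must hold.
Before r := 3*c + 7: 3*c + v > -14
Before pos := r: 3*c + v > -14
The weakest precondition is 3*c + v > -14.
Check whether 3*c + v > -18 implies it.
Countermodel: at the initial state c = 0, v = -17, the precondition holds but the weakest precondition fails.
Answer: invalid


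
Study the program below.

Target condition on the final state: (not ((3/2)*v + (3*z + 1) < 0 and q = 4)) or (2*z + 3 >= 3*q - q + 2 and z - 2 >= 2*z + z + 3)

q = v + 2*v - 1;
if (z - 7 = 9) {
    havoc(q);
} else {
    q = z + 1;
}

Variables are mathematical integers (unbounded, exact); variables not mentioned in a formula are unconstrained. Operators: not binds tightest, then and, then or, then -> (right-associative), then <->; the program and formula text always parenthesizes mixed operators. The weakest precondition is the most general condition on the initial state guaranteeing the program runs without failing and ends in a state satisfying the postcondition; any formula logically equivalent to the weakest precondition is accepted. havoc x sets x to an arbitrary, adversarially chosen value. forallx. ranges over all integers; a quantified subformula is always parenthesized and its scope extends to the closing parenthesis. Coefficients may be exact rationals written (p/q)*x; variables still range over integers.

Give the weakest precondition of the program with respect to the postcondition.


Working backward. After the program, the postcondition (not ((3/2)*v + (3*z + 1) < 0 and q = 4)) or (2*z + 3 >= 3*q - q + 2 and z - 2 >= 2*z + z + 3) must hold; in canonical form it is (not ((3/2)*v + 3*z < -1 and q = 4)) or (2*z >= 2*q - 1 and 2*z <= -5).
Then branch requires forall q_1. ((not ((3/2)*v + 3*z < -1 and q_1 = 4)) or (2*z >= 2*q_1 - 1 and 2*z <= -5)); else branch requires not ((3/2)*v + 3*z < -1 and z = 3).
Before the if: (z = 16 -> (forall q_1. ((not ((3/2)*v + 3*z < -1 and q_1 = 4)) or (2*z >= 2*q_1 - 1 and 2*z <= -5)))) and ((not (z = 16)) -> (not ((3/2)*v + 3*z < -1 and z = 3)))
Before q := v + 2*v - 1: (z = 16 -> (forall q_1. ((not ((3/2)*v + 3*z < -1 and q_1 = 4)) or (2*z >= 2*q_1 - 1 and 2*z <= -5)))) and ((not (z = 16)) -> (not ((3/2)*v + 3*z < -1 and z = 3)))
Answer: WP = (z = 16 -> (forall q_1. ((not ((3/2)*v + 3*z < -1 and q_1 = 4)) or (2*z >= 2*q_1 - 1 and 2*z <= -5)))) and ((not (z = 16)) -> (not ((3/2)*v + 3*z < -1 and z = 3)))


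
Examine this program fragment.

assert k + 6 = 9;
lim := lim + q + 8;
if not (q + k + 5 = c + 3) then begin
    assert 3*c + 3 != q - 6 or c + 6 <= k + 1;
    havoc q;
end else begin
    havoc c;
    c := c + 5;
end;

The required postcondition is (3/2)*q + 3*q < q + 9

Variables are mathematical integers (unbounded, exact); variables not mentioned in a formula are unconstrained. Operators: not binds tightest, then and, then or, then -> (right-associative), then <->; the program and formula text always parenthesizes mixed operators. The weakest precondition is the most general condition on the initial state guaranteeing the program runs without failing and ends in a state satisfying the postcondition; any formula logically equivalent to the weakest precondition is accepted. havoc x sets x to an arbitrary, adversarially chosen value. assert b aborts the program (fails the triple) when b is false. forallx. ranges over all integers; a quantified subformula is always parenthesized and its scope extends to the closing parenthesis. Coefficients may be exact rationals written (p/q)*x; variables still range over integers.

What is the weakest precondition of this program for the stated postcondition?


Working backward. After the program, the postcondition (3/2)*q + 3*q < q + 9 must hold; in canonical form it is (7/2)*q < 9.
Then branch requires (3*c != q - 9 or c <= k - 5) and (forall q_1. (7/2)*q_1 < 9); else branch requires (7/2)*q < 9.
Before the if: ((not (k + q = c - 2)) -> ((3*c != q - 9 or c <= k - 5) and (forall q_1. (7/2)*q_1 < 9))) and (k + q = c - 2 -> (7/2)*q < 9)
Before lim := lim + q + 8: ((not (k + q = c - 2)) -> ((3*c != q - 9 or c <= k - 5) and (forall q_1. (7/2)*q_1 < 9))) and (k + q = c - 2 -> (7/2)*q < 9)
Before assert k + 6 = 9: k = 3 and ((not (k + q = c - 2)) -> ((3*c != q - 9 or c <= k - 5) and (forall q_1. (7/2)*q_1 < 9))) and (k + q = c - 2 -> (7/2)*q < 9)
Answer: WP = k = 3 and ((not (k + q = c - 2)) -> ((3*c != q - 9 or c <= k - 5) and (forall q_1. (7/2)*q_1 < 9))) and (k + q = c - 2 -> (7/2)*q < 9)


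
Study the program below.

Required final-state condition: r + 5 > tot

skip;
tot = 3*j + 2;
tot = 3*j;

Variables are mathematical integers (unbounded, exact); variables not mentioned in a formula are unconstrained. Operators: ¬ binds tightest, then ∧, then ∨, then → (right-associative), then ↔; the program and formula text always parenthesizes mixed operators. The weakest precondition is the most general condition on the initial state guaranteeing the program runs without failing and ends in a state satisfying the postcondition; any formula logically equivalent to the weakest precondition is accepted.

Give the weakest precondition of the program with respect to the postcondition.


Working backward. After the program, the postcondition r + 5 > tot must hold; in canonical form it is r > tot - 5.
Before tot := 3*j: r > 3*j - 5
Before tot := 3*j + 2: r > 3*j - 5
Before skip: r > 3*j - 5
Answer: WP = r > 3*j - 5


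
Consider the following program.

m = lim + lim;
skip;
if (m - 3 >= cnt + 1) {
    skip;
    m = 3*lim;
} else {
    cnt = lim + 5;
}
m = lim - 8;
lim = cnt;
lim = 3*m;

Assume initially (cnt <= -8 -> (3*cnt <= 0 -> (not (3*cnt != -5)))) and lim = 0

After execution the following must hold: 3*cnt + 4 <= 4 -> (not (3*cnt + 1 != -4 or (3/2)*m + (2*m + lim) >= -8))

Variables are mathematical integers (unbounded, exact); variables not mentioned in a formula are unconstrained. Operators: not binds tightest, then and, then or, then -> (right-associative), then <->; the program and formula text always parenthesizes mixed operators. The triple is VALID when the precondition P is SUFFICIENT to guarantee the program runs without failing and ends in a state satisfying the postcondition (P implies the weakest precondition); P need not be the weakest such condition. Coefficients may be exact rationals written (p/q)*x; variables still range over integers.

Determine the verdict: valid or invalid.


Working backward. After the program, the postcondition 3*cnt + 4 <= 4 -> (not (3*cnt + 1 != -4 or (3/2)*m + (2*m + lim) >= -8)) must hold; in canonical form it is 3*cnt <= 0 -> (not (3*cnt != -5 or lim + (7/2)*m >= -8)).
Before lim := 3*m: 3*cnt <= 0 -> (not (3*cnt != -5 or (13/2)*m >= -8))
Before lim := cnt: 3*cnt <= 0 -> (not (3*cnt != -5 or (13/2)*m >= -8))
Before m := lim - 8: 3*cnt <= 0 -> (not (3*cnt != -5 or (13/2)*lim >= 44))
Then branch requires 3*cnt <= 0 -> (not (3*cnt != -5 or (13/2)*lim >= 44)); else branch requires 3*lim <= -15 -> (not (3*lim != -20 or (13/2)*lim >= 44)).
Before the if: (m >= cnt + 4 -> (3*cnt <= 0 -> (not (3*cnt != -5 or (13/2)*lim >= 44)))) and ((not (m >= cnt + 4)) -> (3*lim <= -15 -> (not (3*lim != -20 or (13/2)*lim >= 44))))
Before skip: (m >= cnt + 4 -> (3*cnt <= 0 -> (not (3*cnt != -5 or (13/2)*lim >= 44)))) and ((not (m >= cnt + 4)) -> (3*lim <= -15 -> (not (3*lim != -20 or (13/2)*lim >= 44))))
Before m := lim + lim: (2*lim >= cnt + 4 -> (3*cnt <= 0 -> (not (3*cnt != -5 or (13/2)*lim >= 44)))) and ((not (2*lim >= cnt + 4)) -> (3*lim <= -15 -> (not (3*lim != -20 or (13/2)*lim >= 44))))
The weakest precondition is (2*lim >= cnt + 4 -> (3*cnt <= 0 -> (not (3*cnt != -5 or (13/2)*lim >= 44)))) and ((not (2*lim >= cnt + 4)) -> (3*lim <= -15 -> (not (3*lim != -20 or (13/2)*lim >= 44)))).
Check whether (cnt <= -8 -> (3*cnt <= 0 -> (not (3*cnt != -5)))) and lim = 0 implies it.
Countermodel: at the initial state cnt = -7, lim = 0, the precondition holds but the weakest precondition fails.
Answer: invalid
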